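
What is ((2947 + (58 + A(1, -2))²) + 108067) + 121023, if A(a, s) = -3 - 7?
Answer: 234341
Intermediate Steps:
A(a, s) = -10
((2947 + (58 + A(1, -2))²) + 108067) + 121023 = ((2947 + (58 - 10)²) + 108067) + 121023 = ((2947 + 48²) + 108067) + 121023 = ((2947 + 2304) + 108067) + 121023 = (5251 + 108067) + 121023 = 113318 + 121023 = 234341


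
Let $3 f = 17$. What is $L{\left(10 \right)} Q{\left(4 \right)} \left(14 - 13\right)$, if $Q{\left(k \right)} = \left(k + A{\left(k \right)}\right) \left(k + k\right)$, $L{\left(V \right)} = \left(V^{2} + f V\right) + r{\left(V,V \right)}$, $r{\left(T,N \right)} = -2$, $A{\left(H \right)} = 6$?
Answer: $\frac{37120}{3} \approx 12373.0$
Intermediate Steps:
$f = \frac{17}{3}$ ($f = \frac{1}{3} \cdot 17 = \frac{17}{3} \approx 5.6667$)
$L{\left(V \right)} = -2 + V^{2} + \frac{17 V}{3}$ ($L{\left(V \right)} = \left(V^{2} + \frac{17 V}{3}\right) - 2 = -2 + V^{2} + \frac{17 V}{3}$)
$Q{\left(k \right)} = 2 k \left(6 + k\right)$ ($Q{\left(k \right)} = \left(k + 6\right) \left(k + k\right) = \left(6 + k\right) 2 k = 2 k \left(6 + k\right)$)
$L{\left(10 \right)} Q{\left(4 \right)} \left(14 - 13\right) = \left(-2 + 10^{2} + \frac{17}{3} \cdot 10\right) 2 \cdot 4 \left(6 + 4\right) \left(14 - 13\right) = \left(-2 + 100 + \frac{170}{3}\right) 2 \cdot 4 \cdot 10 \cdot 1 = \frac{464 \cdot 80 \cdot 1}{3} = \frac{464}{3} \cdot 80 = \frac{37120}{3}$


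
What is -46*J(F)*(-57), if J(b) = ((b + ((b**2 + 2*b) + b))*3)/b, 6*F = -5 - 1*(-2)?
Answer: 27531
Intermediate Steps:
F = -1/2 (F = (-5 - 1*(-2))/6 = (-5 + 2)/6 = (1/6)*(-3) = -1/2 ≈ -0.50000)
J(b) = (3*b**2 + 12*b)/b (J(b) = ((b + (b**2 + 3*b))*3)/b = ((b**2 + 4*b)*3)/b = (3*b**2 + 12*b)/b)
-46*J(F)*(-57) = -46*(12 + 3*(-1/2))*(-57) = -46*(12 - 3/2)*(-57) = -46*21/2*(-57) = -483*(-57) = 27531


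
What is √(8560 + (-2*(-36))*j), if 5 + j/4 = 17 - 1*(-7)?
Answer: 4*√877 ≈ 118.46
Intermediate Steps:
j = 76 (j = -20 + 4*(17 - 1*(-7)) = -20 + 4*(17 + 7) = -20 + 4*24 = -20 + 96 = 76)
√(8560 + (-2*(-36))*j) = √(8560 - 2*(-36)*76) = √(8560 + 72*76) = √(8560 + 5472) = √14032 = 4*√877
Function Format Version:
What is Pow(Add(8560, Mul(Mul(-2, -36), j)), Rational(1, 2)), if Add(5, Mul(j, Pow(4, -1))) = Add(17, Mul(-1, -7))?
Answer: Mul(4, Pow(877, Rational(1, 2))) ≈ 118.46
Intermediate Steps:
j = 76 (j = Add(-20, Mul(4, Add(17, Mul(-1, -7)))) = Add(-20, Mul(4, Add(17, 7))) = Add(-20, Mul(4, 24)) = Add(-20, 96) = 76)
Pow(Add(8560, Mul(Mul(-2, -36), j)), Rational(1, 2)) = Pow(Add(8560, Mul(Mul(-2, -36), 76)), Rational(1, 2)) = Pow(Add(8560, Mul(72, 76)), Rational(1, 2)) = Pow(Add(8560, 5472), Rational(1, 2)) = Pow(14032, Rational(1, 2)) = Mul(4, Pow(877, Rational(1, 2)))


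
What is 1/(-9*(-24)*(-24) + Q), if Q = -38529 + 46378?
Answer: 1/2665 ≈ 0.00037523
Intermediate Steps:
Q = 7849
1/(-9*(-24)*(-24) + Q) = 1/(-9*(-24)*(-24) + 7849) = 1/(216*(-24) + 7849) = 1/(-5184 + 7849) = 1/2665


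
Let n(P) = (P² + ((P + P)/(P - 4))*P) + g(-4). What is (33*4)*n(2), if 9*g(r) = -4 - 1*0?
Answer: -176/3 ≈ -58.667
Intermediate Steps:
g(r) = -4/9 (g(r) = (-4 - 1*0)/9 = (-4 + 0)/9 = (⅑)*(-4) = -4/9)
n(P) = -4/9 + P² + 2*P²/(-4 + P) (n(P) = (P² + ((P + P)/(P - 4))*P) - 4/9 = (P² + ((2*P)/(-4 + P))*P) - 4/9 = (P² + (2*P/(-4 + P))*P) - 4/9 = (P² + 2*P²/(-4 + P)) - 4/9 = -4/9 + P² + 2*P²/(-4 + P))
(33*4)*n(2) = (33*4)*((16 - 18*2² - 4*2 + 9*2³)/(9*(-4 + 2))) = 132*((⅑)*(16 - 18*4 - 8 + 9*8)/(-2)) = 132*((⅑)*(-½)*(16 - 72 - 8 + 72)) = 132*((⅑)*(-½)*8) = 132*(-4/9) = -176/3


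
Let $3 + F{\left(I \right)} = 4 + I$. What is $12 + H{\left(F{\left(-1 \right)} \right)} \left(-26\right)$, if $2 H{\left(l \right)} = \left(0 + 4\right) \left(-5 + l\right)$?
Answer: $272$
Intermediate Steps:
$F{\left(I \right)} = 1 + I$ ($F{\left(I \right)} = -3 + \left(4 + I\right) = 1 + I$)
$H{\left(l \right)} = -10 + 2 l$ ($H{\left(l \right)} = \frac{\left(0 + 4\right) \left(-5 + l\right)}{2} = \frac{4 \left(-5 + l\right)}{2} = \frac{-20 + 4 l}{2} = -10 + 2 l$)
$12 + H{\left(F{\left(-1 \right)} \right)} \left(-26\right) = 12 + \left(-10 + 2 \left(1 - 1\right)\right) \left(-26\right) = 12 + \left(-10 + 2 \cdot 0\right) \left(-26\right) = 12 + \left(-10 + 0\right) \left(-26\right) = 12 - -260 = 12 + 260 = 272$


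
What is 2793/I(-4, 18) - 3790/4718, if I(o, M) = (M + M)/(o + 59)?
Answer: 120769855/28308 ≈ 4266.3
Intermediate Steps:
I(o, M) = 2*M/(59 + o) (I(o, M) = (2*M)/(59 + o) = 2*M/(59 + o))
2793/I(-4, 18) - 3790/4718 = 2793/((2*18/(59 - 4))) - 3790/4718 = 2793/((2*18/55)) - 3790*1/4718 = 2793/((2*18*(1/55))) - 1895/2359 = 2793/(36/55) - 1895/2359 = 2793*(55/36) - 1895/2359 = 51205/12 - 1895/2359 = 120769855/28308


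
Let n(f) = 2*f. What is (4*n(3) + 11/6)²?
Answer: 24025/36 ≈ 667.36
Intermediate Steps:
(4*n(3) + 11/6)² = (4*(2*3) + 11/6)² = (4*6 + 11*(⅙))² = (24 + 11/6)² = (155/6)² = 24025/36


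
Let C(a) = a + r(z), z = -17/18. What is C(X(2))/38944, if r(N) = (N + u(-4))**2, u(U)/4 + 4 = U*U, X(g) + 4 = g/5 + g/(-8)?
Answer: 447601/7886160 ≈ 0.056758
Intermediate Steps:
X(g) = -4 + 3*g/40 (X(g) = -4 + (g/5 + g/(-8)) = -4 + (g*(1/5) + g*(-1/8)) = -4 + (g/5 - g/8) = -4 + 3*g/40)
z = -17/18 (z = -17*1/18 = -17/18 ≈ -0.94444)
u(U) = -16 + 4*U**2 (u(U) = -16 + 4*(U*U) = -16 + 4*U**2)
r(N) = (48 + N)**2 (r(N) = (N + (-16 + 4*(-4)**2))**2 = (N + (-16 + 4*16))**2 = (N + (-16 + 64))**2 = (N + 48)**2 = (48 + N)**2)
C(a) = 717409/324 + a (C(a) = a + (48 - 17/18)**2 = a + (847/18)**2 = a + 717409/324 = 717409/324 + a)
C(X(2))/38944 = (717409/324 + (-4 + (3/40)*2))/38944 = (717409/324 + (-4 + 3/20))*(1/38944) = (717409/324 - 77/20)*(1/38944) = (895202/405)*(1/38944) = 447601/7886160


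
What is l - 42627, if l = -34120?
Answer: -76747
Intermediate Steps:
l - 42627 = -34120 - 42627 = -76747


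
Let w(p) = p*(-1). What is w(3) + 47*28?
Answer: 1313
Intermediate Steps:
w(p) = -p
w(3) + 47*28 = -1*3 + 47*28 = -3 + 1316 = 1313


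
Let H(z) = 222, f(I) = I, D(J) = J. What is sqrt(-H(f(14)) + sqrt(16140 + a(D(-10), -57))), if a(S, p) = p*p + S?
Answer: sqrt(-222 + sqrt(19379)) ≈ 9.099*I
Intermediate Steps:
a(S, p) = S + p**2 (a(S, p) = p**2 + S = S + p**2)
sqrt(-H(f(14)) + sqrt(16140 + a(D(-10), -57))) = sqrt(-1*222 + sqrt(16140 + (-10 + (-57)**2))) = sqrt(-222 + sqrt(16140 + (-10 + 3249))) = sqrt(-222 + sqrt(16140 + 3239)) = sqrt(-222 + sqrt(19379))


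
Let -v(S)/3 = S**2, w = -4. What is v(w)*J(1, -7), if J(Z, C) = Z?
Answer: -48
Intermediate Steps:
v(S) = -3*S**2
v(w)*J(1, -7) = -3*(-4)**2*1 = -3*16*1 = -48*1 = -48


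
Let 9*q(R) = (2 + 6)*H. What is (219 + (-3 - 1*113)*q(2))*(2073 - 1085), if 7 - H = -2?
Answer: -700492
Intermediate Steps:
H = 9 (H = 7 - 1*(-2) = 7 + 2 = 9)
q(R) = 8 (q(R) = ((2 + 6)*9)/9 = (8*9)/9 = (⅑)*72 = 8)
(219 + (-3 - 1*113)*q(2))*(2073 - 1085) = (219 + (-3 - 1*113)*8)*(2073 - 1085) = (219 + (-3 - 113)*8)*988 = (219 - 116*8)*988 = (219 - 928)*988 = -709*988 = -700492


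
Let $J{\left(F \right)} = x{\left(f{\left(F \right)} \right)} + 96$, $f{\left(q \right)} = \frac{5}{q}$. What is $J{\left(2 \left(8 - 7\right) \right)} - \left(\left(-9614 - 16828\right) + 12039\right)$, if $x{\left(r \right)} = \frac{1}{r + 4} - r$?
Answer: $\frac{376913}{26} \approx 14497.0$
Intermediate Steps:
$x{\left(r \right)} = \frac{1}{4 + r} - r$
$J{\left(F \right)} = 96 + \frac{1 - \frac{25}{F^{2}} - \frac{20}{F}}{4 + \frac{5}{F}}$ ($J{\left(F \right)} = \frac{1 - \left(\frac{5}{F}\right)^{2} - 4 \frac{5}{F}}{4 + \frac{5}{F}} + 96 = \frac{1 - \frac{25}{F^{2}} - \frac{20}{F}}{4 + \frac{5}{F}} + 96 = 96 + \frac{1 - \frac{25}{F^{2}} - \frac{20}{F}}{4 + \frac{5}{F}}$)
$J{\left(2 \left(8 - 7\right) \right)} - \left(\left(-9614 - 16828\right) + 12039\right) = \frac{5 \left(-5 + 77 \left(2 \left(8 - 7\right)\right)^{2} + 92 \cdot 2 \left(8 - 7\right)\right)}{2 \left(8 - 7\right) \left(5 + 4 \cdot 2 \left(8 - 7\right)\right)} - \left(\left(-9614 - 16828\right) + 12039\right) = \frac{5 \left(-5 + 77 \left(2 \cdot 1\right)^{2} + 92 \cdot 2 \cdot 1\right)}{2 \cdot 1 \left(5 + 4 \cdot 2 \cdot 1\right)} - \left(-26442 + 12039\right) = \frac{5 \left(-5 + 77 \cdot 2^{2} + 92 \cdot 2\right)}{2 \left(5 + 4 \cdot 2\right)} - -14403 = 5 \cdot \frac{1}{2} \frac{1}{5 + 8} \left(-5 + 77 \cdot 4 + 184\right) + 14403 = 5 \cdot \frac{1}{2} \cdot \frac{1}{13} \left(-5 + 308 + 184\right) + 14403 = 5 \cdot \frac{1}{2} \cdot \frac{1}{13} \cdot 487 + 14403 = \frac{2435}{26} + 14403 = \frac{376913}{26}$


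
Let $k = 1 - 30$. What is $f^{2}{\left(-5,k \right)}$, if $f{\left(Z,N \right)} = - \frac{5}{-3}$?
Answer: $\frac{25}{9} \approx 2.7778$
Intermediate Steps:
$k = -29$ ($k = 1 - 30 = -29$)
$f{\left(Z,N \right)} = \frac{5}{3}$ ($f{\left(Z,N \right)} = \left(-5\right) \left(- \frac{1}{3}\right) = \frac{5}{3}$)
$f^{2}{\left(-5,k \right)} = \left(\frac{5}{3}\right)^{2} = \frac{25}{9}$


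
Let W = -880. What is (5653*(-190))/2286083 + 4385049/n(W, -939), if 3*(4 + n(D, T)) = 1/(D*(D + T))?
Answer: -48139686407846315450/43912543071037 ≈ -1.0963e+6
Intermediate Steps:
n(D, T) = -4 + 1/(3*D*(D + T)) (n(D, T) = -4 + 1/(3*((D*(D + T)))) = -4 + (1/(D*(D + T)))/3 = -4 + 1/(3*D*(D + T)))
(5653*(-190))/2286083 + 4385049/n(W, -939) = (5653*(-190))/2286083 + 4385049/(((⅓)*(1 - 12*(-880)² - 12*(-880)*(-939))/(-880*(-880 - 939)))) = -1074070*1/2286083 + 4385049/(((⅓)*(-1/880)*(1 - 12*774400 - 9915840)/(-1819))) = -1074070/2286083 + 4385049/(((⅓)*(-1/880)*(-1/1819)*(1 - 9292800 - 9915840))) = -1074070/2286083 + 4385049/(((⅓)*(-1/880)*(-1/1819)*(-19208639))) = -1074070/2286083 + 4385049/(-19208639/4802160) = -1074070/2286083 + 4385049*(-4802160/19208639) = -1074070/2286083 - 21057706905840/19208639 = -48139686407846315450/43912543071037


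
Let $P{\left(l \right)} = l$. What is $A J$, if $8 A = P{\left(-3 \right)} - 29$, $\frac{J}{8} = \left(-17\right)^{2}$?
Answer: $-9248$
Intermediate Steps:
$J = 2312$ ($J = 8 \left(-17\right)^{2} = 8 \cdot 289 = 2312$)
$A = -4$ ($A = \frac{-3 - 29}{8} = \frac{1}{8} \left(-32\right) = -4$)
$A J = \left(-4\right) 2312 = -9248$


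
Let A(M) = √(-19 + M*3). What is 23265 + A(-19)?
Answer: 23265 + 2*I*√19 ≈ 23265.0 + 8.7178*I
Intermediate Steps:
A(M) = √(-19 + 3*M)
23265 + A(-19) = 23265 + √(-19 + 3*(-19)) = 23265 + √(-19 - 57) = 23265 + √(-76) = 23265 + 2*I*√19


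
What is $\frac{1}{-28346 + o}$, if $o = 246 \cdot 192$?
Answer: $\frac{1}{18886} \approx 5.2949 \cdot 10^{-5}$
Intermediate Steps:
$o = 47232$
$\frac{1}{-28346 + o} = \frac{1}{-28346 + 47232} = \frac{1}{18886}$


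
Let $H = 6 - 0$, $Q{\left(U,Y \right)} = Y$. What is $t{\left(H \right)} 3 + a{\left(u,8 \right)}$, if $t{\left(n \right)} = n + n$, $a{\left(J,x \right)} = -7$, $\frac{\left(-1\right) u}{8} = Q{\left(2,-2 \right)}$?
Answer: $29$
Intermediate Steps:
$u = 16$ ($u = \left(-8\right) \left(-2\right) = 16$)
$H = 6$ ($H = 6 + 0 = 6$)
$t{\left(n \right)} = 2 n$
$t{\left(H \right)} 3 + a{\left(u,8 \right)} = 2 \cdot 6 \cdot 3 - 7 = 12 \cdot 3 - 7 = 36 - 7 = 29$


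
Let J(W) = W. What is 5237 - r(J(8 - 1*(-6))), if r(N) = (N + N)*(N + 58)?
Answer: 3221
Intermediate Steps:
r(N) = 2*N*(58 + N) (r(N) = (2*N)*(58 + N) = 2*N*(58 + N))
5237 - r(J(8 - 1*(-6))) = 5237 - 2*(8 - 1*(-6))*(58 + (8 - 1*(-6))) = 5237 - 2*(8 + 6)*(58 + (8 + 6)) = 5237 - 2*14*(58 + 14) = 5237 - 2*14*72 = 5237 - 1*2016 = 5237 - 2016 = 3221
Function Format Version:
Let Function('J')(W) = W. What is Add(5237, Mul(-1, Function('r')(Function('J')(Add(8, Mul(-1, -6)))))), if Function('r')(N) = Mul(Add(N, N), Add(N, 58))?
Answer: 3221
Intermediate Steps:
Function('r')(N) = Mul(2, N, Add(58, N)) (Function('r')(N) = Mul(Mul(2, N), Add(58, N)) = Mul(2, N, Add(58, N)))
Add(5237, Mul(-1, Function('r')(Function('J')(Add(8, Mul(-1, -6)))))) = Add(5237, Mul(-1, Mul(2, Add(8, Mul(-1, -6)), Add(58, Add(8, Mul(-1, -6)))))) = Add(5237, Mul(-1, Mul(2, Add(8, 6), Add(58, Add(8, 6))))) = Add(5237, Mul(-1, Mul(2, 14, Add(58, 14)))) = Add(5237, Mul(-1, Mul(2, 14, 72))) = Add(5237, Mul(-1, 2016)) = Add(5237, -2016) = 3221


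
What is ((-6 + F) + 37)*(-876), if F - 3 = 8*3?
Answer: -50808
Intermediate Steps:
F = 27 (F = 3 + 8*3 = 3 + 24 = 27)
((-6 + F) + 37)*(-876) = ((-6 + 27) + 37)*(-876) = (21 + 37)*(-876) = 58*(-876) = -50808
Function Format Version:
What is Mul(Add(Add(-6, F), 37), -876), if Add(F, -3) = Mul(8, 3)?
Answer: -50808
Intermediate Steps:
F = 27 (F = Add(3, Mul(8, 3)) = Add(3, 24) = 27)
Mul(Add(Add(-6, F), 37), -876) = Mul(Add(Add(-6, 27), 37), -876) = Mul(Add(21, 37), -876) = Mul(58, -876) = -50808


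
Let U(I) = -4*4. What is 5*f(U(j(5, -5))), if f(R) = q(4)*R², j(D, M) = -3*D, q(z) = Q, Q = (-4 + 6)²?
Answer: 5120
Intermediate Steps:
Q = 4 (Q = 2² = 4)
q(z) = 4
U(I) = -16
f(R) = 4*R²
5*f(U(j(5, -5))) = 5*(4*(-16)²) = 5*(4*256) = 5*1024 = 5120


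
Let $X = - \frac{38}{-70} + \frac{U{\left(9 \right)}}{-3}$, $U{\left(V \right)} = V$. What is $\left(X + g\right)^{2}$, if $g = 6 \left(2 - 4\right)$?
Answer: $\frac{256036}{1225} \approx 209.01$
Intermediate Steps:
$X = - \frac{86}{35}$ ($X = - \frac{38}{-70} + \frac{9}{-3} = \left(-38\right) \left(- \frac{1}{70}\right) + 9 \left(- \frac{1}{3}\right) = \frac{19}{35} - 3 = - \frac{86}{35} \approx -2.4571$)
$g = -12$ ($g = 6 \left(-2\right) = -12$)
$\left(X + g\right)^{2} = \left(- \frac{86}{35} - 12\right)^{2} = \left(- \frac{506}{35}\right)^{2} = \frac{256036}{1225}$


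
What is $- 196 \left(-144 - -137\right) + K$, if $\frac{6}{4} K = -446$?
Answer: $\frac{3224}{3} \approx 1074.7$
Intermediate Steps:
$K = - \frac{892}{3}$ ($K = \frac{2}{3} \left(-446\right) = - \frac{892}{3} \approx -297.33$)
$- 196 \left(-144 - -137\right) + K = - 196 \left(-144 - -137\right) - \frac{892}{3} = - 196 \left(-144 + 137\right) - \frac{892}{3} = \left(-196\right) \left(-7\right) - \frac{892}{3} = 1372 - \frac{892}{3} = \frac{3224}{3}$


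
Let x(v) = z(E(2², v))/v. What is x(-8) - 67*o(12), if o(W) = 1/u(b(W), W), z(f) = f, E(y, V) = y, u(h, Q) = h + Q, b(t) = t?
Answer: -79/24 ≈ -3.2917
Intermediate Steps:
u(h, Q) = Q + h
o(W) = 1/(2*W) (o(W) = 1/(W + W) = 1/(2*W))
x(v) = 4/v (x(v) = 2²/v = 4/v)
x(-8) - 67*o(12) = 4/(-8) - 67/(2*12) = 4*(-⅛) - 67/(2*12) = -½ - 67*1/24 = -½ - 67/24 = -79/24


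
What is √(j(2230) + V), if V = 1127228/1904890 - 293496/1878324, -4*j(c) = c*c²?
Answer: I*√1257525653659048257586205529270/21297622645 ≈ 52654.0*I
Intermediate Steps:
j(c) = -c³/4 (j(c) = -c*c²/4 = -c³/4)
V = 9275129824/21297622645 (V = 1127228*(1/1904890) - 293496*1/1878324 = 563614/952445 - 3494/22361 = 9275129824/21297622645 ≈ 0.43550)
√(j(2230) + V) = √(-¼*2230³ + 9275129824/21297622645) = √(-¼*11089567000 + 9275129824/21297622645) = √(-2772391750 + 9275129824/21297622645) = √(-59045353306336048926/21297622645) = I*√1257525653659048257586205529270/21297622645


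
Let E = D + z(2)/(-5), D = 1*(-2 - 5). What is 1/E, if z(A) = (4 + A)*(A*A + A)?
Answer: -5/71 ≈ -0.070423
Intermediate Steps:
D = -7 (D = 1*(-7) = -7)
z(A) = (4 + A)*(A + A²) (z(A) = (4 + A)*(A² + A) = (4 + A)*(A + A²))
E = -71/5 (E = -7 + (2*(4 + 2² + 5*2))/(-5) = -7 + (2*(4 + 4 + 10))*(-⅕) = -7 + (2*18)*(-⅕) = -7 + 36*(-⅕) = -7 - 36/5 = -71/5 ≈ -14.200)
1/E = 1/(-71/5) = -5/71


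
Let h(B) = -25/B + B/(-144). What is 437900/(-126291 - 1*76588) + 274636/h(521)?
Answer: -4180298447802956/55800043039 ≈ -74916.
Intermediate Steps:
h(B) = -25/B - B/144 (h(B) = -25/B + B*(-1/144) = -25/B - B/144)
437900/(-126291 - 1*76588) + 274636/h(521) = 437900/(-126291 - 1*76588) + 274636/(-25/521 - 1/144*521) = 437900/(-126291 - 76588) + 274636/(-25*1/521 - 521/144) = 437900/(-202879) + 274636/(-25/521 - 521/144) = 437900*(-1/202879) + 274636/(-275041/75024) = -437900/202879 + 274636*(-75024/275041) = -437900/202879 - 20604291264/275041 = -4180298447802956/55800043039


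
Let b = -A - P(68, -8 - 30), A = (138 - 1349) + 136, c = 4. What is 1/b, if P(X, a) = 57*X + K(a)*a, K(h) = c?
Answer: -1/2649 ≈ -0.00037750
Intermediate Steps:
K(h) = 4
P(X, a) = 4*a + 57*X (P(X, a) = 57*X + 4*a = 4*a + 57*X)
A = -1075 (A = -1211 + 136 = -1075)
b = -2649 (b = -1*(-1075) - (4*(-8 - 30) + 57*68) = 1075 - (4*(-38) + 3876) = 1075 - (-152 + 3876) = 1075 - 1*3724 = 1075 - 3724 = -2649)
1/b = 1/(-2649) = -1/2649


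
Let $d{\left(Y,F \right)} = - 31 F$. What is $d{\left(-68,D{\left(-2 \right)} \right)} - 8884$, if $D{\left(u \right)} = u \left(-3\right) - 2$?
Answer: $-9008$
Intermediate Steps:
$D{\left(u \right)} = -2 - 3 u$ ($D{\left(u \right)} = - 3 u - 2 = -2 - 3 u$)
$d{\left(-68,D{\left(-2 \right)} \right)} - 8884 = - 31 \left(-2 - -6\right) - 8884 = - 31 \left(-2 + 6\right) + \left(-10932 + 2048\right) = \left(-31\right) 4 - 8884 = -124 - 8884 = -9008$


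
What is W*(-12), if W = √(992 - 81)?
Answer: -12*√911 ≈ -362.19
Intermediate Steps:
W = √911 ≈ 30.183
W*(-12) = √911*(-12) = -12*√911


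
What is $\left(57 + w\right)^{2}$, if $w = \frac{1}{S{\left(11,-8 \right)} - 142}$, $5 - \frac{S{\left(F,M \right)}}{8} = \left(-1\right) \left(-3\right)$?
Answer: $\frac{51566761}{15876} \approx 3248.1$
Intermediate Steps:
$S{\left(F,M \right)} = 16$ ($S{\left(F,M \right)} = 40 - 8 \left(\left(-1\right) \left(-3\right)\right) = 40 - 24 = 16$)
$w = - \frac{1}{126}$ ($w = \frac{1}{16 - 142} = \frac{1}{-126} = - \frac{1}{126} \approx -0.0079365$)
$\left(57 + w\right)^{2} = \left(57 - \frac{1}{126}\right)^{2} = \left(\frac{7181}{126}\right)^{2} = \frac{51566761}{15876}$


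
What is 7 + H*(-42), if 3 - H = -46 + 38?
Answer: -455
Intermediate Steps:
H = 11 (H = 3 - (-46 + 38) = 3 - 1*(-8) = 3 + 8 = 11)
7 + H*(-42) = 7 + 11*(-42) = 7 - 462 = -455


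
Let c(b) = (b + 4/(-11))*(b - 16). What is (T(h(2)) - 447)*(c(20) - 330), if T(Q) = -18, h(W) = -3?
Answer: 1286190/11 ≈ 1.1693e+5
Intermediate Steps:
c(b) = (-16 + b)*(-4/11 + b) (c(b) = (b + 4*(-1/11))*(-16 + b) = (b - 4/11)*(-16 + b) = (-4/11 + b)*(-16 + b) = (-16 + b)*(-4/11 + b))
(T(h(2)) - 447)*(c(20) - 330) = (-18 - 447)*((64/11 + 20² - 180/11*20) - 330) = -465*((64/11 + 400 - 3600/11) - 330) = -465*(864/11 - 330) = -465*(-2766/11) = 1286190/11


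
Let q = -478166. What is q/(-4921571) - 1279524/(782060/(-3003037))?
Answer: 4727732453531741377/962240954065 ≈ 4.9132e+6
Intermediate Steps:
q/(-4921571) - 1279524/(782060/(-3003037)) = -478166/(-4921571) - 1279524/(782060/(-3003037)) = -478166*(-1/4921571) - 1279524/(782060*(-1/3003037)) = 478166/4921571 - 1279524/(-782060/3003037) = 478166/4921571 - 1279524*(-3003037/782060) = 478166/4921571 + 960614478597/195515 = 4727732453531741377/962240954065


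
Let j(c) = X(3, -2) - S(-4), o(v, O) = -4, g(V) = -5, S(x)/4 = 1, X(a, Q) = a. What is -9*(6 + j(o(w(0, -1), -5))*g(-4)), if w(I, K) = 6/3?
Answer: -99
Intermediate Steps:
S(x) = 4 (S(x) = 4*1 = 4)
w(I, K) = 2 (w(I, K) = 6*(⅓) = 2)
j(c) = -1 (j(c) = 3 - 1*4 = 3 - 4 = -1)
-9*(6 + j(o(w(0, -1), -5))*g(-4)) = -9*(6 - 1*(-5)) = -9*(6 + 5) = -9*11 = -99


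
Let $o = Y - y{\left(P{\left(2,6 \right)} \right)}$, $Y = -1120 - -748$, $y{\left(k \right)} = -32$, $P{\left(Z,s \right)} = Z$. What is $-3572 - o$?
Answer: $-3232$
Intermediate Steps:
$Y = -372$ ($Y = -1120 + 748 = -372$)
$o = -340$ ($o = -372 - -32 = -372 + 32 = -340$)
$-3572 - o = -3572 - -340 = -3572 + 340 = -3232$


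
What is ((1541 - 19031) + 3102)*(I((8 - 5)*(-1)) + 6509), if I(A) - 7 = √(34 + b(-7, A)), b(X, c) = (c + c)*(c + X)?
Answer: -93752208 - 14388*√94 ≈ -9.3892e+7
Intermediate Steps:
b(X, c) = 2*c*(X + c) (b(X, c) = (2*c)*(X + c) = 2*c*(X + c))
I(A) = 7 + √(34 + 2*A*(-7 + A))
((1541 - 19031) + 3102)*(I((8 - 5)*(-1)) + 6509) = ((1541 - 19031) + 3102)*((7 + √2*√(17 + ((8 - 5)*(-1))*(-7 + (8 - 5)*(-1)))) + 6509) = (-17490 + 3102)*((7 + √2*√(17 + (3*(-1))*(-7 + 3*(-1)))) + 6509) = -14388*((7 + √2*√(17 - 3*(-7 - 3))) + 6509) = -14388*((7 + √2*√(17 - 3*(-10))) + 6509) = -14388*((7 + √2*√(17 + 30)) + 6509) = -14388*((7 + √2*√47) + 6509) = -14388*((7 + √94) + 6509) = -14388*(6516 + √94) = -93752208 - 14388*√94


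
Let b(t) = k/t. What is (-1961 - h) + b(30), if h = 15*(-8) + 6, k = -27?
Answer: -18479/10 ≈ -1847.9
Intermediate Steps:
b(t) = -27/t
h = -114 (h = -120 + 6 = -114)
(-1961 - h) + b(30) = (-1961 - 1*(-114)) - 27/30 = (-1961 + 114) - 27*1/30 = -1847 - 9/10 = -18479/10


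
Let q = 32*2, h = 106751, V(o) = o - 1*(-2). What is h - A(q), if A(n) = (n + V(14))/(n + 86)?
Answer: 1601257/15 ≈ 1.0675e+5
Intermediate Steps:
V(o) = 2 + o (V(o) = o + 2 = 2 + o)
q = 64
A(n) = (16 + n)/(86 + n) (A(n) = (n + (2 + 14))/(n + 86) = (n + 16)/(86 + n) = (16 + n)/(86 + n))
h - A(q) = 106751 - (16 + 64)/(86 + 64) = 106751 - 80/150 = 106751 - 1*8/15 = 106751 - 8/15 = 1601257/15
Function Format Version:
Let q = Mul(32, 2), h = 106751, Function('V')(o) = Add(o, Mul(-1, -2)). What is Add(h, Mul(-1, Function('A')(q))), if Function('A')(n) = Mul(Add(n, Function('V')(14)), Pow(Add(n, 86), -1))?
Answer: Rational(1601257, 15) ≈ 1.0675e+5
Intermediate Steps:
Function('V')(o) = Add(2, o) (Function('V')(o) = Add(o, 2) = Add(2, o))
q = 64
Function('A')(n) = Mul(Pow(Add(86, n), -1), Add(16, n)) (Function('A')(n) = Mul(Add(n, Add(2, 14)), Pow(Add(n, 86), -1)) = Mul(Add(n, 16), Pow(Add(86, n), -1)) = Mul(Add(16, n), Pow(Add(86, n), -1)) = Mul(Pow(Add(86, n), -1), Add(16, n)))
Add(h, Mul(-1, Function('A')(q))) = Add(106751, Mul(-1, Mul(Pow(Add(86, 64), -1), Add(16, 64)))) = Add(106751, Mul(-1, Mul(Pow(150, -1), 80))) = Add(106751, Mul(-1, Mul(Rational(1, 150), 80))) = Add(106751, Mul(-1, Rational(8, 15))) = Add(106751, Rational(-8, 15)) = Rational(1601257, 15)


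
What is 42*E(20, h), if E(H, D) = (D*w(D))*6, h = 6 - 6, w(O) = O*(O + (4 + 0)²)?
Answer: 0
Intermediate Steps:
w(O) = O*(16 + O) (w(O) = O*(O + 4²) = O*(O + 16) = O*(16 + O))
h = 0
E(H, D) = 6*D²*(16 + D) (E(H, D) = (D*(D*(16 + D)))*6 = (D²*(16 + D))*6 = 6*D²*(16 + D))
42*E(20, h) = 42*(6*0²*(16 + 0)) = 42*(6*0*16) = 42*0 = 0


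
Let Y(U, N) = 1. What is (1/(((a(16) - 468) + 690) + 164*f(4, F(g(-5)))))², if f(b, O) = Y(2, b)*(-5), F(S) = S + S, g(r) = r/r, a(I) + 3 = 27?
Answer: 1/329476 ≈ 3.0351e-6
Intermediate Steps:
a(I) = 24 (a(I) = -3 + 27 = 24)
g(r) = 1
F(S) = 2*S
f(b, O) = -5 (f(b, O) = 1*(-5) = -5)
(1/(((a(16) - 468) + 690) + 164*f(4, F(g(-5)))))² = (1/(((24 - 468) + 690) + 164*(-5)))² = (1/((-444 + 690) - 820))² = (1/(246 - 820))² = (1/(-574))² = (-1/574)² = 1/329476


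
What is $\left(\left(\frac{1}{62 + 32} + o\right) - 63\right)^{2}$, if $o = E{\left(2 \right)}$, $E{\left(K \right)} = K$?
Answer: $\frac{32867289}{8836} \approx 3719.7$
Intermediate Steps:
$o = 2$
$\left(\left(\frac{1}{62 + 32} + o\right) - 63\right)^{2} = \left(\left(\frac{1}{62 + 32} + 2\right) - 63\right)^{2} = \left(\left(\frac{1}{94} + 2\right) - 63\right)^{2} = \left(\frac{189}{94} - 63\right)^{2} = \left(- \frac{5733}{94}\right)^{2} = \frac{32867289}{8836}$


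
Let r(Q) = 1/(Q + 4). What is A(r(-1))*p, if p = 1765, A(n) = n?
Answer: 1765/3 ≈ 588.33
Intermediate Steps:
r(Q) = 1/(4 + Q)
A(r(-1))*p = 1765/(4 - 1) = 1765/3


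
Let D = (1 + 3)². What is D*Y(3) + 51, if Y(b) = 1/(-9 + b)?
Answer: 145/3 ≈ 48.333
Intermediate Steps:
D = 16 (D = 4² = 16)
D*Y(3) + 51 = 16/(-9 + 3) + 51 = 16/(-6) + 51 = 16*(-⅙) + 51 = -8/3 + 51 = 145/3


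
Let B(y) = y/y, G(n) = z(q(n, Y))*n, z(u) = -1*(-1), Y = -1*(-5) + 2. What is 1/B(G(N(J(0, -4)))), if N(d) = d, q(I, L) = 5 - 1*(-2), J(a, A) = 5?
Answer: 1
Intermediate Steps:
Y = 7 (Y = 5 + 2 = 7)
q(I, L) = 7 (q(I, L) = 5 + 2 = 7)
z(u) = 1
G(n) = n (G(n) = 1*n = n)
B(y) = 1
1/B(G(N(J(0, -4)))) = 1/1 = 1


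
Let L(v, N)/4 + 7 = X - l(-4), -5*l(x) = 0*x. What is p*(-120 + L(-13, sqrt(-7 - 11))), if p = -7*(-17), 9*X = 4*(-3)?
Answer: -54740/3 ≈ -18247.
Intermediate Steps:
X = -4/3 (X = (4*(-3))/9 = (1/9)*(-12) = -4/3 ≈ -1.3333)
l(x) = 0 (l(x) = -0*x = -1/5*0 = 0)
p = 119
L(v, N) = -100/3 (L(v, N) = -28 + 4*(-4/3 - 1*0) = -28 + 4*(-4/3 + 0) = -28 + 4*(-4/3) = -28 - 16/3 = -100/3)
p*(-120 + L(-13, sqrt(-7 - 11))) = 119*(-120 - 100/3) = 119*(-460/3) = -54740/3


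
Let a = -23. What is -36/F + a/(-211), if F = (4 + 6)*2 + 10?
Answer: -1151/1055 ≈ -1.0910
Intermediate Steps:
F = 30 (F = 10*2 + 10 = 20 + 10 = 30)
-36/F + a/(-211) = -36/30 - 23/(-211) = -36*1/30 - 23*(-1/211) = -6/5 + 23/211 = -1151/1055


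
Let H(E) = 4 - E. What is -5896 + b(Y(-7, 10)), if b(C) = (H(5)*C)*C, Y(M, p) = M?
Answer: -5945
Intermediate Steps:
b(C) = -C**2 (b(C) = ((4 - 1*5)*C)*C = ((4 - 5)*C)*C = (-C)*C = -C**2)
-5896 + b(Y(-7, 10)) = -5896 - 1*(-7)**2 = -5896 - 1*49 = -5896 - 49 = -5945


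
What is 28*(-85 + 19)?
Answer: -1848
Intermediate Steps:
28*(-85 + 19) = 28*(-66) = -1848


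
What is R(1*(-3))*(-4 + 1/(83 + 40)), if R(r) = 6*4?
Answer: -3928/41 ≈ -95.805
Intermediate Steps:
R(r) = 24
R(1*(-3))*(-4 + 1/(83 + 40)) = 24*(-4 + 1/(83 + 40)) = 24*(-4 + 1/123) = 24*(-491/123) = -3928/41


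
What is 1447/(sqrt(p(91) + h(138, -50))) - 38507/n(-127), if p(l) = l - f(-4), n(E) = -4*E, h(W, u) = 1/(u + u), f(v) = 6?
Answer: -38507/508 + 14470*sqrt(8499)/8499 ≈ 81.157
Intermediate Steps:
h(W, u) = 1/(2*u)
p(l) = -6 + l (p(l) = l - 1*6 = l - 6 = -6 + l)
1447/(sqrt(p(91) + h(138, -50))) - 38507/n(-127) = 1447/(sqrt((-6 + 91) + (1/2)/(-50))) - 38507/((-4*(-127))) = 1447/(sqrt(85 + (1/2)*(-1/50))) - 38507/508 = 1447/(sqrt(85 - 1/100)) - 38507*1/508 = 1447/(sqrt(8499/100)) - 38507/508 = 1447/((sqrt(8499)/10)) - 38507/508 = 1447*(10*sqrt(8499)/8499) - 38507/508 = 14470*sqrt(8499)/8499 - 38507/508 = -38507/508 + 14470*sqrt(8499)/8499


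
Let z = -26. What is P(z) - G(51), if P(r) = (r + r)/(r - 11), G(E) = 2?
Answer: -22/37 ≈ -0.59459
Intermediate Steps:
P(r) = 2*r/(-11 + r) (P(r) = (2*r)/(-11 + r) = 2*r/(-11 + r))
P(z) - G(51) = 2*(-26)/(-11 - 26) - 1*2 = 2*(-26)/(-37) - 2 = 2*(-26)*(-1/37) - 2 = 52/37 - 2 = -22/37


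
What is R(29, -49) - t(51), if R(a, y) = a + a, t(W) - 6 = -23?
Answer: 75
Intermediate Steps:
t(W) = -17 (t(W) = 6 - 23 = -17)
R(a, y) = 2*a
R(29, -49) - t(51) = 2*29 - 1*(-17) = 58 + 17 = 75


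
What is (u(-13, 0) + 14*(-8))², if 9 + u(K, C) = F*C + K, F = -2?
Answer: 17956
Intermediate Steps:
u(K, C) = -9 + K - 2*C (u(K, C) = -9 + (-2*C + K) = -9 + (K - 2*C) = -9 + K - 2*C)
(u(-13, 0) + 14*(-8))² = ((-9 - 13 - 2*0) + 14*(-8))² = ((-9 - 13 + 0) - 112)² = (-22 - 112)² = (-134)² = 17956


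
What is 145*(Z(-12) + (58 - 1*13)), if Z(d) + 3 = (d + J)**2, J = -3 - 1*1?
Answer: 43210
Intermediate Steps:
J = -4 (J = -3 - 1 = -4)
Z(d) = -3 + (-4 + d)**2 (Z(d) = -3 + (d - 4)**2 = -3 + (-4 + d)**2)
145*(Z(-12) + (58 - 1*13)) = 145*((-3 + (-4 - 12)**2) + (58 - 1*13)) = 145*((-3 + (-16)**2) + (58 - 13)) = 145*((-3 + 256) + 45) = 145*(253 + 45) = 145*298 = 43210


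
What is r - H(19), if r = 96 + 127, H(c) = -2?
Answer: 225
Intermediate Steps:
r = 223
r - H(19) = 223 - 1*(-2) = 223 + 2 = 225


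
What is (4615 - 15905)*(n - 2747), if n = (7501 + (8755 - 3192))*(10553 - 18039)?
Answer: 1104160317790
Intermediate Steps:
n = -97797104 (n = (7501 + 5563)*(-7486) = 13064*(-7486) = -97797104)
(4615 - 15905)*(n - 2747) = (4615 - 15905)*(-97797104 - 2747) = -11290*(-97799851) = 1104160317790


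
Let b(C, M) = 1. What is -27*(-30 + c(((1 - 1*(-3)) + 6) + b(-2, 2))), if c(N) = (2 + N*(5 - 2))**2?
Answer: -32265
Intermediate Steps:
c(N) = (2 + 3*N)**2 (c(N) = (2 + N*3)**2 = (2 + 3*N)**2)
-27*(-30 + c(((1 - 1*(-3)) + 6) + b(-2, 2))) = -27*(-30 + (2 + 3*(((1 - 1*(-3)) + 6) + 1))**2) = -27*(-30 + (2 + 3*(((1 + 3) + 6) + 1))**2) = -27*(-30 + (2 + 3*((4 + 6) + 1))**2) = -27*(-30 + (2 + 3*(10 + 1))**2) = -27*(-30 + (2 + 3*11)**2) = -27*(-30 + (2 + 33)**2) = -27*(-30 + 35**2) = -27*(-30 + 1225) = -27*1195 = -32265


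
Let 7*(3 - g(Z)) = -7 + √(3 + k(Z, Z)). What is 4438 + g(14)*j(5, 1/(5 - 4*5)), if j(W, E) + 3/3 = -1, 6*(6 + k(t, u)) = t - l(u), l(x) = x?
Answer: 4430 + 2*I*√3/7 ≈ 4430.0 + 0.49487*I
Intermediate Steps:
k(t, u) = -6 - u/6 + t/6 (k(t, u) = -6 + (t - u)/6 = -6 + (-u/6 + t/6) = -6 - u/6 + t/6)
g(Z) = 4 - I*√3/7 (g(Z) = 3 - (-7 + √(3 + (-6 - Z/6 + Z/6)))/7 = 3 - (-7 + √(3 - 6))/7 = 3 - (-7 + √(-3))/7 = 3 - (-7 + I*√3)/7 = 3 + (1 - I*√3/7) = 4 - I*√3/7)
j(W, E) = -2 (j(W, E) = -1 - 1 = -2)
4438 + g(14)*j(5, 1/(5 - 4*5)) = 4438 + (4 - I*√3/7)*(-2) = 4438 + (-8 + 2*I*√3/7) = 4430 + 2*I*√3/7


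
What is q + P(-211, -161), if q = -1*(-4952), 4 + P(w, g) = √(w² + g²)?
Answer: 4948 + √70442 ≈ 5213.4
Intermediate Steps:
P(w, g) = -4 + √(g² + w²) (P(w, g) = -4 + √(w² + g²) = -4 + √(g² + w²))
q = 4952
q + P(-211, -161) = 4952 + (-4 + √((-161)² + (-211)²)) = 4952 + (-4 + √(25921 + 44521)) = 4952 + (-4 + √70442) = 4948 + √70442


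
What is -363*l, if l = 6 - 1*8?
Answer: 726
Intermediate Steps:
l = -2 (l = 6 - 8 = -2)
-363*l = -363*(-2) = 726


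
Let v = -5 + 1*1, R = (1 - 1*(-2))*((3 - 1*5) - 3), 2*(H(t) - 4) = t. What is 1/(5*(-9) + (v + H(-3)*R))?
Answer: -2/173 ≈ -0.011561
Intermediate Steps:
H(t) = 4 + t/2
R = -15 (R = (1 + 2)*((3 - 5) - 3) = 3*(-2 - 3) = 3*(-5) = -15)
v = -4 (v = -5 + 1 = -4)
1/(5*(-9) + (v + H(-3)*R)) = 1/(5*(-9) + (-4 + (4 + (½)*(-3))*(-15))) = 1/(-45 + (-4 + (4 - 3/2)*(-15))) = 1/(-45 + (-4 + (5/2)*(-15))) = 1/(-45 + (-4 - 75/2)) = 1/(-45 - 83/2) = 1/(-173/2) = -2/173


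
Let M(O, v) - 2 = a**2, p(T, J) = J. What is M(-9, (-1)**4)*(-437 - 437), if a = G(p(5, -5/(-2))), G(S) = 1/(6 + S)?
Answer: -508668/289 ≈ -1760.1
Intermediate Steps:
a = 2/17 (a = 1/(6 - 5/(-2)) = 1/(6 - 5*(-1/2)) = 1/(6 + 5/2) = 1/(17/2) = 2/17 ≈ 0.11765)
M(O, v) = 582/289 (M(O, v) = 2 + (2/17)**2 = 2 + 4/289 = 582/289)
M(-9, (-1)**4)*(-437 - 437) = 582*(-437 - 437)/289 = (582/289)*(-874) = -508668/289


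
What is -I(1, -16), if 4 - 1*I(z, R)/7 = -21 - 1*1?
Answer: -182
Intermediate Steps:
I(z, R) = 182 (I(z, R) = 28 - 7*(-21 - 1*1) = 28 - 7*(-21 - 1) = 28 - 7*(-22) = 28 + 154 = 182)
-I(1, -16) = -1*182 = -182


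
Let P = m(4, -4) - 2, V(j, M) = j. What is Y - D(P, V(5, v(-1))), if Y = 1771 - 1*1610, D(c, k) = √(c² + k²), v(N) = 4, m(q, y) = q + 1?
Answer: 161 - √34 ≈ 155.17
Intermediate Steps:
m(q, y) = 1 + q
P = 3 (P = (1 + 4) - 2 = 5 - 2 = 3)
Y = 161 (Y = 1771 - 1610 = 161)
Y - D(P, V(5, v(-1))) = 161 - √(3² + 5²) = 161 - √(9 + 25) = 161 - √34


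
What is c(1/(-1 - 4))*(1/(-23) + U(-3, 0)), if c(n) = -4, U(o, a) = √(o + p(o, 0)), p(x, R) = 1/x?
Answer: 4/23 - 4*I*√30/3 ≈ 0.17391 - 7.303*I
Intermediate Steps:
U(o, a) = √(o + 1/o)
c(1/(-1 - 4))*(1/(-23) + U(-3, 0)) = -4*(1/(-23) + √(-3 + 1/(-3))) = -4*(-1/23 + √(-3 - ⅓)) = -4*(-1/23 + √(-10/3)) = -4*(-1/23 + I*√30/3) = 4/23 - 4*I*√30/3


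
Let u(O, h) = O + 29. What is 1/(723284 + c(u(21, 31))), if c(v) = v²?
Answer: 1/725784 ≈ 1.3778e-6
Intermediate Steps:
u(O, h) = 29 + O
1/(723284 + c(u(21, 31))) = 1/(723284 + (29 + 21)²) = 1/(723284 + 50²) = 1/(723284 + 2500) = 1/725784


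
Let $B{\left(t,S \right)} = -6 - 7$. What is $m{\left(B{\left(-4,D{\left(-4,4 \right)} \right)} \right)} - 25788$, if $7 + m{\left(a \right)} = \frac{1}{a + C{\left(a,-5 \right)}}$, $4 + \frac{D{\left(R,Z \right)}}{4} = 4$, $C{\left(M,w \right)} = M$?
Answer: $- \frac{670671}{26} \approx -25795.0$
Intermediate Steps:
$D{\left(R,Z \right)} = 0$ ($D{\left(R,Z \right)} = -16 + 4 \cdot 4 = -16 + 16 = 0$)
$B{\left(t,S \right)} = -13$ ($B{\left(t,S \right)} = -6 - 7 = -13$)
$m{\left(a \right)} = -7 + \frac{1}{2 a}$ ($m{\left(a \right)} = -7 + \frac{1}{a + a} = -7 + \frac{1}{2 a}$)
$m{\left(B{\left(-4,D{\left(-4,4 \right)} \right)} \right)} - 25788 = \left(-7 + \frac{1}{2 \left(-13\right)}\right) - 25788 = \left(-7 + \frac{1}{2} \left(- \frac{1}{13}\right)\right) - 25788 = \left(-7 - \frac{1}{26}\right) - 25788 = - \frac{183}{26} - 25788 = - \frac{670671}{26}$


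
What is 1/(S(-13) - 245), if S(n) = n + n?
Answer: -1/271 ≈ -0.0036900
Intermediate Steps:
S(n) = 2*n
1/(S(-13) - 245) = 1/(2*(-13) - 245) = 1/(-26 - 245) = 1/(-271) = -1/271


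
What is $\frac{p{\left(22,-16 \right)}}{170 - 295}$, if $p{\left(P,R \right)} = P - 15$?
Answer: $- \frac{7}{125} \approx -0.056$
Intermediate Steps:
$p{\left(P,R \right)} = -15 + P$
$\frac{p{\left(22,-16 \right)}}{170 - 295} = \frac{-15 + 22}{170 - 295} = \frac{7}{170 - 295} = \frac{7}{-125} = 7 \left(- \frac{1}{125}\right) = - \frac{7}{125}$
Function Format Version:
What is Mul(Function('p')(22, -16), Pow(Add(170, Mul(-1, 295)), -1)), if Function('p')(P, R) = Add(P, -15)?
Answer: Rational(-7, 125) ≈ -0.056000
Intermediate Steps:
Function('p')(P, R) = Add(-15, P)
Mul(Function('p')(22, -16), Pow(Add(170, Mul(-1, 295)), -1)) = Mul(Add(-15, 22), Pow(Add(170, Mul(-1, 295)), -1)) = Mul(7, Pow(Add(170, -295), -1)) = Mul(7, Pow(-125, -1)) = Mul(7, Rational(-1, 125)) = Rational(-7, 125)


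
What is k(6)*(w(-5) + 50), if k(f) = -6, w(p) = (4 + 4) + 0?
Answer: -348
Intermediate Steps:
w(p) = 8 (w(p) = 8 + 0 = 8)
k(6)*(w(-5) + 50) = -6*(8 + 50) = -6*58 = -348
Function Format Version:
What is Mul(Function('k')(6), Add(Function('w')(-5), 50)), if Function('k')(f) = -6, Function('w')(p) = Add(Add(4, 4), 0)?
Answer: -348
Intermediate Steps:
Function('w')(p) = 8 (Function('w')(p) = Add(8, 0) = 8)
Mul(Function('k')(6), Add(Function('w')(-5), 50)) = Mul(-6, Add(8, 50)) = Mul(-6, 58) = -348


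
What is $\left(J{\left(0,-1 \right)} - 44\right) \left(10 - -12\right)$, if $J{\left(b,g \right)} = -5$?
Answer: $-1078$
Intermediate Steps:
$\left(J{\left(0,-1 \right)} - 44\right) \left(10 - -12\right) = \left(-5 - 44\right) \left(10 - -12\right) = - 49 \left(10 + 12\right) = \left(-49\right) 22 = -1078$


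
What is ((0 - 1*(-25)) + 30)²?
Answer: 3025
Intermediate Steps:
((0 - 1*(-25)) + 30)² = ((0 + 25) + 30)² = (25 + 30)² = 55² = 3025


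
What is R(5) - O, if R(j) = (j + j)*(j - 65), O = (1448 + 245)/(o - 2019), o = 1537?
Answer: -287507/482 ≈ -596.49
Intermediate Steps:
O = -1693/482 (O = (1448 + 245)/(1537 - 2019) = 1693/(-482) = 1693*(-1/482) = -1693/482 ≈ -3.5124)
R(j) = 2*j*(-65 + j) (R(j) = (2*j)*(-65 + j) = 2*j*(-65 + j))
R(5) - O = 2*5*(-65 + 5) - 1*(-1693/482) = 2*5*(-60) + 1693/482 = -600 + 1693/482 = -287507/482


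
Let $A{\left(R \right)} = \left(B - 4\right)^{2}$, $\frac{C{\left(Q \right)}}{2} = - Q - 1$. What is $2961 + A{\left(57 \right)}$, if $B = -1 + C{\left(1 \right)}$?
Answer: $3042$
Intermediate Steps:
$C{\left(Q \right)} = -2 - 2 Q$ ($C{\left(Q \right)} = 2 \left(- Q - 1\right) = 2 \left(-1 - Q\right) = -2 - 2 Q$)
$B = -5$ ($B = -1 - 4 = -5$)
$A{\left(R \right)} = 81$ ($A{\left(R \right)} = \left(-5 - 4\right)^{2} = \left(-9\right)^{2} = 81$)
$2961 + A{\left(57 \right)} = 2961 + 81 = 3042$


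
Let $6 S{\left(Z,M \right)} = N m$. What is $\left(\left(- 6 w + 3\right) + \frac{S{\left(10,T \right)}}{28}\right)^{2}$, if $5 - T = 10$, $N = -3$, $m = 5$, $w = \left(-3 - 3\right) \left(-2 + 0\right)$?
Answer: $\frac{14969161}{3136} \approx 4773.3$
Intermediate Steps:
$w = 12$ ($w = \left(-6\right) \left(-2\right) = 12$)
$T = -5$ ($T = 5 - 10 = -5$)
$S{\left(Z,M \right)} = - \frac{5}{2}$ ($S{\left(Z,M \right)} = \frac{\left(-3\right) 5}{6} = \frac{1}{6} \left(-15\right) = - \frac{5}{2}$)
$\left(\left(- 6 w + 3\right) + \frac{S{\left(10,T \right)}}{28}\right)^{2} = \left(\left(\left(-6\right) 12 + 3\right) - \frac{5}{2 \cdot 28}\right)^{2} = \left(\left(-72 + 3\right) - \frac{5}{56}\right)^{2} = \left(-69 - \frac{5}{56}\right)^{2} = \left(- \frac{3869}{56}\right)^{2} = \frac{14969161}{3136}$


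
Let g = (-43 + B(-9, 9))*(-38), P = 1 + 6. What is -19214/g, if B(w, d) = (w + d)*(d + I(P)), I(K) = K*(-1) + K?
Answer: -9607/817 ≈ -11.759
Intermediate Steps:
P = 7
I(K) = 0 (I(K) = -K + K = 0)
B(w, d) = d*(d + w) (B(w, d) = (w + d)*(d + 0) = (d + w)*d = d*(d + w))
g = 1634 (g = (-43 + 9*(9 - 9))*(-38) = (-43 + 9*0)*(-38) = (-43 + 0)*(-38) = -43*(-38) = 1634)
-19214/g = -19214/1634 = -19214*1/1634 = -9607/817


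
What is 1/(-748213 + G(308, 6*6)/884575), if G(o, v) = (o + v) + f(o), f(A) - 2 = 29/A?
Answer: -272449100/203849958351703 ≈ -1.3365e-6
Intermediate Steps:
f(A) = 2 + 29/A
G(o, v) = 2 + o + v + 29/o (G(o, v) = (o + v) + (2 + 29/o) = 2 + o + v + 29/o)
1/(-748213 + G(308, 6*6)/884575) = 1/(-748213 + (2 + 308 + 6*6 + 29/308)/884575) = 1/(-748213 + (2 + 308 + 36 + 29*(1/308))*(1/884575)) = 1/(-748213 + (2 + 308 + 36 + 29/308)*(1/884575)) = 1/(-748213 + (106597/308)*(1/884575)) = 1/(-748213 + 106597/272449100) = 1/(-203849958351703/272449100) = -272449100/203849958351703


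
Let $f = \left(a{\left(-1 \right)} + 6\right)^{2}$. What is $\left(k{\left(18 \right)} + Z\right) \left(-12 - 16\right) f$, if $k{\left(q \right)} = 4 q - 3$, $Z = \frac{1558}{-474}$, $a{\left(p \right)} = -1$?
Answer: $- \frac{10901800}{237} \approx -45999.0$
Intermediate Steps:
$Z = - \frac{779}{237}$ ($Z = 1558 \left(- \frac{1}{474}\right) = - \frac{779}{237} \approx -3.2869$)
$f = 25$ ($f = \left(-1 + 6\right)^{2} = 5^{2} = 25$)
$k{\left(q \right)} = -3 + 4 q$
$\left(k{\left(18 \right)} + Z\right) \left(-12 - 16\right) f = \left(\left(-3 + 4 \cdot 18\right) - \frac{779}{237}\right) \left(-12 - 16\right) 25 = \left(\left(-3 + 72\right) - \frac{779}{237}\right) \left(\left(-28\right) 25\right) = \left(69 - \frac{779}{237}\right) \left(-700\right) = \frac{15574}{237} \left(-700\right) = - \frac{10901800}{237}$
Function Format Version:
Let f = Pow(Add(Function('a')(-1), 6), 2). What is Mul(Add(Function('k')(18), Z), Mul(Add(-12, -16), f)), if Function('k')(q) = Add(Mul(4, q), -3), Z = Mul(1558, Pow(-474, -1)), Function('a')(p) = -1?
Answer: Rational(-10901800, 237) ≈ -45999.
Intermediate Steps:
Z = Rational(-779, 237) (Z = Mul(1558, Rational(-1, 474)) = Rational(-779, 237) ≈ -3.2869)
f = 25 (f = Pow(Add(-1, 6), 2) = Pow(5, 2) = 25)
Function('k')(q) = Add(-3, Mul(4, q))
Mul(Add(Function('k')(18), Z), Mul(Add(-12, -16), f)) = Mul(Add(Add(-3, Mul(4, 18)), Rational(-779, 237)), Mul(Add(-12, -16), 25)) = Mul(Add(Add(-3, 72), Rational(-779, 237)), Mul(-28, 25)) = Mul(Add(69, Rational(-779, 237)), -700) = Mul(Rational(15574, 237), -700) = Rational(-10901800, 237)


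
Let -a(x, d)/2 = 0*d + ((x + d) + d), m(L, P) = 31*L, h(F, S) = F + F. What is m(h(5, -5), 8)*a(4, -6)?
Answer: 4960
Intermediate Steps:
h(F, S) = 2*F
a(x, d) = -4*d - 2*x (a(x, d) = -2*(0*d + ((x + d) + d)) = -2*(0 + ((d + x) + d)) = -2*(0 + (x + 2*d)) = -2*(x + 2*d) = -4*d - 2*x)
m(h(5, -5), 8)*a(4, -6) = (31*(2*5))*(-4*(-6) - 2*4) = (31*10)*(24 - 8) = 310*16 = 4960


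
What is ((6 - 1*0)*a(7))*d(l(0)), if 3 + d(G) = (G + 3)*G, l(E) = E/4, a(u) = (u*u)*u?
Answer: -6174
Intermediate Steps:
a(u) = u³ (a(u) = u²*u = u³)
l(E) = E/4 (l(E) = E*(¼) = E/4)
d(G) = -3 + G*(3 + G) (d(G) = -3 + (G + 3)*G = -3 + (3 + G)*G = -3 + G*(3 + G))
((6 - 1*0)*a(7))*d(l(0)) = ((6 - 1*0)*7³)*(-3 + ((¼)*0)² + 3*((¼)*0)) = ((6 + 0)*343)*(-3 + 0² + 3*0) = (6*343)*(-3 + 0 + 0) = 2058*(-3) = -6174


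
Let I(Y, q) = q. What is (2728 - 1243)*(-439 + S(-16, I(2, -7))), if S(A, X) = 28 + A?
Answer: -634095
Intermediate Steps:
(2728 - 1243)*(-439 + S(-16, I(2, -7))) = (2728 - 1243)*(-439 + (28 - 16)) = 1485*(-439 + 12) = 1485*(-427) = -634095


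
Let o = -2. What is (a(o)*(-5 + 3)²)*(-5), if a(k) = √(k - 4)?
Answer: -20*I*√6 ≈ -48.99*I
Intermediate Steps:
a(k) = √(-4 + k)
(a(o)*(-5 + 3)²)*(-5) = (√(-4 - 2)*(-5 + 3)²)*(-5) = (√(-6)*(-2)²)*(-5) = ((I*√6)*4)*(-5) = (4*I*√6)*(-5) = -20*I*√6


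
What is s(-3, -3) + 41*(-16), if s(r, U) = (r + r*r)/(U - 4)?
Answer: -4598/7 ≈ -656.86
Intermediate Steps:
s(r, U) = (r + r**2)/(-4 + U)
s(-3, -3) + 41*(-16) = -3*(1 - 3)/(-4 - 3) + 41*(-16) = -3*(-2)/(-7) - 656 = -3*(-1/7)*(-2) - 656 = -6/7 - 656 = -4598/7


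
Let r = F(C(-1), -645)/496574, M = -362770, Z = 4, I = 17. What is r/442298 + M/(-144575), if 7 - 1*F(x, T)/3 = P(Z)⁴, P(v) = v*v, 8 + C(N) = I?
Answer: 15935296846057703/6350708061108580 ≈ 2.5092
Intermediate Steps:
C(N) = 9 (C(N) = -8 + 17 = 9)
P(v) = v²
F(x, T) = -196587 (F(x, T) = 21 - 3*(4²)⁴ = 21 - 3*16⁴ = 21 - 3*65536 = 21 - 196608 = -196587)
r = -196587/496574 ≈ -0.39589
r/442298 + M/(-144575) = -196587/496574/442298 - 362770/(-144575) = -196587/496574*1/442298 - 362770*(-1/144575) = -196587/219633687052 + 72554/28915 = 15935296846057703/6350708061108580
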